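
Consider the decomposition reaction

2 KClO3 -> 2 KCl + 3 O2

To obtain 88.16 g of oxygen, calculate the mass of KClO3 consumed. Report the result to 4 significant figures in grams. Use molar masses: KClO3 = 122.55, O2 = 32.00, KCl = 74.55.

225.1 g

n(O2) = 88.160 g / 32.00 g/mol = 2.7550 mol.
From the equation the O2:KClO3 mole ratio is 3:2, so n(KClO3) = 2.7550 × 2/3 = 1.8367 mol.
Mass of KClO3 = 1.8367 mol × 122.55 g/mol = 225.08 g.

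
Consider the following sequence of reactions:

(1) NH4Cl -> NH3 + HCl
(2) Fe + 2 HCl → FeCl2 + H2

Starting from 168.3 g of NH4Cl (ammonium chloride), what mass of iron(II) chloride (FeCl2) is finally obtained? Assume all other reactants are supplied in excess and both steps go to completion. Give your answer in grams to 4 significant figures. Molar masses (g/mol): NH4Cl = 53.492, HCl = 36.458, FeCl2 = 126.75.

n(NH4Cl) = 168.30 / 53.492 = 3.1463 mol.
Step 1 gives a 1:1 ratio of NH4Cl to HCl, so n(HCl) = 3.1463 mol.
In step 2 the HCl:FeCl2 ratio is 2:1, so n(FeCl2) = 1.5731 mol.
Mass of FeCl2 = 1.5731 × 126.75 = 199.39 g.

199.4 g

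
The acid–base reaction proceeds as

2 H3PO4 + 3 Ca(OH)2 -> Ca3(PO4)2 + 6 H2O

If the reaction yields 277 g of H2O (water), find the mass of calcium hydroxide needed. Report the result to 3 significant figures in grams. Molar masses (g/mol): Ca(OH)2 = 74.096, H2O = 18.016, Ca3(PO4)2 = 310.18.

n(H2O) = 277.0 g / 18.016 g/mol = 15.38 mol.
From the equation the H2O:Ca(OH)2 mole ratio is 6:3, so n(Ca(OH)2) = 15.38 × 3/6 = 7.688 mol.
Mass of Ca(OH)2 = 7.688 mol × 74.096 g/mol = 569.6 g.

570 g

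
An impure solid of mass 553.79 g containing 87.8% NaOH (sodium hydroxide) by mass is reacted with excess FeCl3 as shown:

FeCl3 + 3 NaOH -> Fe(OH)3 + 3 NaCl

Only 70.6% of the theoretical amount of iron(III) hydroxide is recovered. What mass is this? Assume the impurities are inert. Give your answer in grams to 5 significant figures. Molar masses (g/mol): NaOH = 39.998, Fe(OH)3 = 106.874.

Pure NaOH available = 553.79 g × 0.878 = 486.228 g.
n(NaOH) = 486.228 g / 39.998 g/mol = 12.1563 mol.
From the equation the NaOH:Fe(OH)3 mole ratio is 3:1, so n(Fe(OH)3) = 12.1563 × 1/3 = 4.05210 mol.
Mass of Fe(OH)3 = 4.05210 mol × 106.874 g/mol = 433.064 g.
Actual mass collected = 433.064 g × 0.706 = 305.743 g.

305.74 g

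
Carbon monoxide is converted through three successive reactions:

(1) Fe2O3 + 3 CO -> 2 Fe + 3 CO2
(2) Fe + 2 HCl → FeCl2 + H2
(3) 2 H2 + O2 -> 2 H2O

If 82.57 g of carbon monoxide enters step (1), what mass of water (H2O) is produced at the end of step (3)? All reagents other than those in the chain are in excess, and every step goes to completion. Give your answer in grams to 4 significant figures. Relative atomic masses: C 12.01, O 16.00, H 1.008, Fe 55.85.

M(CO) = 12.01 + 16.00 = 28.01 g/mol.
M(H2O) = 2(1.008) + 16.00 = 18.016 g/mol.
n(CO) = 82.57 / 28.01 = 2.9479 mol.
Reaction (1): CO→Fe ratio 3:2 ⇒ n(Fe) = 1.9653 mol.
Reaction (2): Fe→H2 ratio 1:1 ⇒ n(H2) = 1.9653 mol.
Reaction (3): H2→H2O ratio 2:2 ⇒ n(H2O) = 1.9653 mol.
Mass of H2O = 1.9653 × 18.016 = 35.406 g.

35.41 g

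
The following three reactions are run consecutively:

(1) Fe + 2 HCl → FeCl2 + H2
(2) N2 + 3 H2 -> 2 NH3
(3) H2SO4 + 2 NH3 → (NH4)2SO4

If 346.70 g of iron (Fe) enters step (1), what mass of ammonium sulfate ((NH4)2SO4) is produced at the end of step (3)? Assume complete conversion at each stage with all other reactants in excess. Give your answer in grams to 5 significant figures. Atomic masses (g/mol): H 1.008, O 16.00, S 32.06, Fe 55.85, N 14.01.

273.44 g

M(Fe) = 55.85 g/mol.
M((NH4)2SO4) = 2(14.01) + 8(1.008) + 32.06 + 4(16.00) = 132.144 g/mol.
n(Fe) = 346.70 / 55.85 = 6.20770 mol.
Reaction (1): Fe→H2 ratio 1:1 ⇒ n(H2) = 6.20770 mol.
Reaction (2): H2→NH3 ratio 3:2 ⇒ n(NH3) = 4.13847 mol.
Reaction (3): NH3→(NH4)2SO4 ratio 2:1 ⇒ n((NH4)2SO4) = 2.06923 mol.
Mass of (NH4)2SO4 = 2.06923 × 132.144 = 273.437 g.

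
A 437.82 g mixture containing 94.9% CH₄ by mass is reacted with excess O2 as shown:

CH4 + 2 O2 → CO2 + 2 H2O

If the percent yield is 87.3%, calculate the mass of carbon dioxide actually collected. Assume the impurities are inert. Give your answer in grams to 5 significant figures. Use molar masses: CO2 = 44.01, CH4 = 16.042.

Pure CH4 available = 437.82 g × 0.949 = 415.491 g.
n(CH4) = 415.491 g / 16.042 g/mol = 25.9002 mol.
From the equation the CH4:CO2 mole ratio is 1:1, so n(CO2) = 25.9002 × 1/1 = 25.9002 mol.
Mass of CO2 = 25.9002 mol × 44.01 g/mol = 1139.87 g.
Actual mass collected = 1139.87 g × 0.873 = 995.105 g.

995.11 g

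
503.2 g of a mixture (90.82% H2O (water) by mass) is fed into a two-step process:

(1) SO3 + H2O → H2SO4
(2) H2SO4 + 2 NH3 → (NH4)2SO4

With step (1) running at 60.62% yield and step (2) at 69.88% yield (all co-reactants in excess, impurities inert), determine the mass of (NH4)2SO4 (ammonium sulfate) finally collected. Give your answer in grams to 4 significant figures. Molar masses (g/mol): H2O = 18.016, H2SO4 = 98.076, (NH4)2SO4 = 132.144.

Pure H2O = 503.2 × 0.9082 = 457.01 g.
n(H2O) = 457.01 / 18.016 = 25.367 mol.
Step 1 (H2O:H2SO4 = 1:1): theoretical n(H2SO4) = 25.367 mol; at 60.62% yield, n(H2SO4) = 15.377 mol.
Step 2 (H2SO4:(NH4)2SO4 = 1:1): theoretical n((NH4)2SO4) = 15.377 mol, so theoretical mass = 15.377 × 132.144 = 2032.0 g.
At 69.88% yield, actual mass of (NH4)2SO4 = 2032.0 × 0.6988 = 1420.0 g.

1420 g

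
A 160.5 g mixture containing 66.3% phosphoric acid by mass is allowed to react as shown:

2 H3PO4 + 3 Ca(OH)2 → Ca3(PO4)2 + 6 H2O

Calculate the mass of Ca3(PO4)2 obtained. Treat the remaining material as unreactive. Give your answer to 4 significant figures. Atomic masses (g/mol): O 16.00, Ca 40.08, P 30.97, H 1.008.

168.4 g

Mass of pure H3PO4 = 160.5 g × 0.663 = 106.41 g.
M(H3PO4) = 3(1.008) + 30.97 + 4(16.00) = 97.994 g/mol.
M(Ca3(PO4)2) = 3(40.08) + 2(30.97) + 8(16.00) = 310.18 g/mol.
n(H3PO4) = 106.41 g / 97.994 g/mol = 1.0859 mol.
From the equation the H3PO4:Ca3(PO4)2 mole ratio is 2:1, so n(Ca3(PO4)2) = 1.0859 × 1/2 = 0.54295 mol.
Mass of Ca3(PO4)2 = 0.54295 mol × 310.18 g/mol = 168.41 g.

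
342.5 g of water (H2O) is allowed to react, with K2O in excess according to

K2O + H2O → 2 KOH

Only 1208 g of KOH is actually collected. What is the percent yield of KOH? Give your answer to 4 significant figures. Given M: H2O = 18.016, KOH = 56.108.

56.63 %

n(H2O) = 342.50 g / 18.016 g/mol = 19.011 mol.
From the equation the H2O:KOH mole ratio is 1:2, so n(KOH) = 19.011 × 2/1 = 38.022 mol.
Mass of KOH = 38.022 mol × 56.108 g/mol = 2133.3 g.
This is the theoretical yield. Percent yield = 1208 g / 2133.3 g × 100% = 56.625%.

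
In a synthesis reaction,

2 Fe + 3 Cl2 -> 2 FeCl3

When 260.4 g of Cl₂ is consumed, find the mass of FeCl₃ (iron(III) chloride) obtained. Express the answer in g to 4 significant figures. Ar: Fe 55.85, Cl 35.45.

397.1 g

M(Cl2) = 2(35.45) = 70.90 g/mol.
M(FeCl3) = 55.85 + 3(35.45) = 162.20 g/mol.
n(Cl2) = 260.40 g / 70.90 g/mol = 3.6728 mol.
From the equation the Cl2:FeCl3 mole ratio is 3:2, so n(FeCl3) = 3.6728 × 2/3 = 2.4485 mol.
Mass of FeCl3 = 2.4485 mol × 162.20 g/mol = 397.15 g.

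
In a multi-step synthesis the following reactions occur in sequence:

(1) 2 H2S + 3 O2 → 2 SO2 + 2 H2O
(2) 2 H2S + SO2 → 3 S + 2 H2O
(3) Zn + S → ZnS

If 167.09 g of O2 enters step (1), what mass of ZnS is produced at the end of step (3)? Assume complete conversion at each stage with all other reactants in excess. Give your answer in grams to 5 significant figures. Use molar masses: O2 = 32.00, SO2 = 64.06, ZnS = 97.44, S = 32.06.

n(O2) = 167.09 / 32.00 = 5.22156 mol.
Reaction (1): O2→SO2 ratio 3:2 ⇒ n(SO2) = 3.48104 mol.
Reaction (2): SO2→S ratio 1:3 ⇒ n(S) = 10.4431 mol.
Reaction (3): S→ZnS ratio 1:1 ⇒ n(ZnS) = 10.4431 mol.
Mass of ZnS = 10.4431 × 97.44 = 1017.58 g.

1017.6 g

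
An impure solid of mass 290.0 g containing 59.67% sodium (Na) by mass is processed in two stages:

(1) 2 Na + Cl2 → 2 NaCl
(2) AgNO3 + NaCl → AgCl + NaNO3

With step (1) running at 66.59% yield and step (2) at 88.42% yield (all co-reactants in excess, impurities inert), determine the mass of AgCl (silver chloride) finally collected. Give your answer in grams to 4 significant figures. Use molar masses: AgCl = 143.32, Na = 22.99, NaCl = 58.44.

Pure Na = 290.0 × 0.5967 = 173.04 g.
n(Na) = 173.04 / 22.99 = 7.5269 mol.
Step 1 (Na:NaCl = 2:2): theoretical n(NaCl) = 7.5269 mol; at 66.59% yield, n(NaCl) = 5.0122 mol.
Step 2 (NaCl:AgCl = 1:1): theoretical n(AgCl) = 5.0122 mol, so theoretical mass = 5.0122 × 143.32 = 718.34 g.
At 88.42% yield, actual mass of AgCl = 718.34 × 0.8842 = 635.16 g.

635.2 g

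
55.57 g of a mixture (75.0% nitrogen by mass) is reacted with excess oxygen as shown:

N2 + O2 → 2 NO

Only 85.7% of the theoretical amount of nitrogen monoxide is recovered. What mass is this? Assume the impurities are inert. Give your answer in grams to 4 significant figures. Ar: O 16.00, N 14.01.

76.51 g

Pure N2 available = 55.57 g × 0.750 = 41.678 g.
M(N2) = 2(14.01) = 28.02 g/mol.
M(NO) = 14.01 + 16.00 = 30.01 g/mol.
n(N2) = 41.678 g / 28.02 g/mol = 1.4874 mol.
From the equation the N2:NO mole ratio is 1:2, so n(NO) = 1.4874 × 2/1 = 2.9748 mol.
Mass of NO = 2.9748 mol × 30.01 g/mol = 89.275 g.
Actual mass collected = 89.275 g × 0.857 = 76.509 g.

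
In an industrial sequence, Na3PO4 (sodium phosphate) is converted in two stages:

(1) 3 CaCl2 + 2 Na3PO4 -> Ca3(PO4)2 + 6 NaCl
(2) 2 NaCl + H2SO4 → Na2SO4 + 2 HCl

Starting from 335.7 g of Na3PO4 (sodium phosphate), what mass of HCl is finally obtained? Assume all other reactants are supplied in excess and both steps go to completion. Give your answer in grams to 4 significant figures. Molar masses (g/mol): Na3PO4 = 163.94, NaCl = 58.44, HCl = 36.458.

n(Na3PO4) = 335.70 / 163.94 = 2.0477 mol.
Step 1 gives a 2:6 ratio of Na3PO4 to NaCl, so n(NaCl) = 6.1431 mol.
In step 2 the NaCl:HCl ratio is 2:2, so n(HCl) = 6.1431 mol.
Mass of HCl = 6.1431 × 36.458 = 223.97 g.

224.0 g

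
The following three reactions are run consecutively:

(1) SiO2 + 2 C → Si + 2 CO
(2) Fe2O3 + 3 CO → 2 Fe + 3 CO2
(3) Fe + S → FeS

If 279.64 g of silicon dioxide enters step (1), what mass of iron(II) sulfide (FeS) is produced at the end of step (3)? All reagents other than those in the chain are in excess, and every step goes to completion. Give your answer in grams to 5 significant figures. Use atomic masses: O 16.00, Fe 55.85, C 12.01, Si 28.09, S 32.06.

M(SiO2) = 28.09 + 2(16.00) = 60.09 g/mol.
M(FeS) = 55.85 + 32.06 = 87.91 g/mol.
n(SiO2) = 279.64 / 60.09 = 4.65369 mol.
Reaction (1): SiO2→CO ratio 1:2 ⇒ n(CO) = 9.30737 mol.
Reaction (2): CO→Fe ratio 3:2 ⇒ n(Fe) = 6.20491 mol.
Reaction (3): Fe→FeS ratio 1:1 ⇒ n(FeS) = 6.20491 mol.
Mass of FeS = 6.20491 × 87.91 = 545.474 g.

545.47 g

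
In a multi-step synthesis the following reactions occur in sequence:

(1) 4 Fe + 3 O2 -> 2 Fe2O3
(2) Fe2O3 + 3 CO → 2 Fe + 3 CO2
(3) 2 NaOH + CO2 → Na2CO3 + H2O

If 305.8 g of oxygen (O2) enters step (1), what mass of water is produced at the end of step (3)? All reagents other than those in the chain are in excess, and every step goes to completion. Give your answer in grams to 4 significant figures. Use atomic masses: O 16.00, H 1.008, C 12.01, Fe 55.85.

344.3 g

M(O2) = 2(16.00) = 32.00 g/mol.
M(H2O) = 2(1.008) + 16.00 = 18.016 g/mol.
n(O2) = 305.8 / 32.00 = 9.5563 mol.
Reaction (1): O2→Fe2O3 ratio 3:2 ⇒ n(Fe2O3) = 6.3708 mol.
Reaction (2): Fe2O3→CO2 ratio 1:3 ⇒ n(CO2) = 19.113 mol.
Reaction (3): CO2→H2O ratio 1:1 ⇒ n(H2O) = 19.113 mol.
Mass of H2O = 19.113 × 18.016 = 344.33 g.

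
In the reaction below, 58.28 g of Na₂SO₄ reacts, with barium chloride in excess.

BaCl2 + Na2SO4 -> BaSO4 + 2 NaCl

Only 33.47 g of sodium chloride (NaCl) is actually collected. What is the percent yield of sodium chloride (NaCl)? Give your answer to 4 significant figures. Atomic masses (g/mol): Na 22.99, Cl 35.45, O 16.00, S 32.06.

69.79 %

M(Na2SO4) = 2(22.99) + 32.06 + 4(16.00) = 142.04 g/mol.
M(NaCl) = 22.99 + 35.45 = 58.44 g/mol.
n(Na2SO4) = 58.280 g / 142.04 g/mol = 0.41031 mol.
From the equation the Na2SO4:NaCl mole ratio is 1:2, so n(NaCl) = 0.41031 × 2/1 = 0.82061 mol.
Mass of NaCl = 0.82061 mol × 58.44 g/mol = 47.957 g.
This is the theoretical yield. Percent yield = 33.47 g / 47.957 g × 100% = 69.792%.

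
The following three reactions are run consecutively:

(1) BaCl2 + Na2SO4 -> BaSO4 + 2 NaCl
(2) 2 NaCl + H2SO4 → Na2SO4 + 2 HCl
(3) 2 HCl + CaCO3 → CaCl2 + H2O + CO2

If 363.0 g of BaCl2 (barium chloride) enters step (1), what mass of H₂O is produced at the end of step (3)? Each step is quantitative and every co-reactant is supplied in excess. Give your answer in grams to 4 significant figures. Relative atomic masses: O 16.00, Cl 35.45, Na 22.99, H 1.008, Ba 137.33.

M(BaCl2) = 137.33 + 2(35.45) = 208.23 g/mol.
M(H2O) = 2(1.008) + 16.00 = 18.016 g/mol.
n(BaCl2) = 363.0 / 208.23 = 1.7433 mol.
Reaction (1): BaCl2→NaCl ratio 1:2 ⇒ n(NaCl) = 3.4865 mol.
Reaction (2): NaCl→HCl ratio 2:2 ⇒ n(HCl) = 3.4865 mol.
Reaction (3): HCl→H2O ratio 2:1 ⇒ n(H2O) = 1.7433 mol.
Mass of H2O = 1.7433 × 18.016 = 31.407 g.

31.41 g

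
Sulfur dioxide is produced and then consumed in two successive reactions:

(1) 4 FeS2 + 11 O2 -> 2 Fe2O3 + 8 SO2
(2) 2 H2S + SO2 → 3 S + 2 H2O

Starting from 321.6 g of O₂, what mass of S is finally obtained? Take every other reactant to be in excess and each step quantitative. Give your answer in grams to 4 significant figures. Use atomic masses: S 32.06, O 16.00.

703.0 g

M(O2) = 2(16.00) = 32.00 g/mol.
M(S) = 32.06 g/mol.
n(O2) = 321.60 / 32.00 = 10.050 mol.
Step 1 gives a 11:8 ratio of O2 to SO2, so n(SO2) = 7.3091 mol.
In step 2 the SO2:S ratio is 1:3, so n(S) = 21.927 mol.
Mass of S = 21.927 × 32.06 = 702.99 g.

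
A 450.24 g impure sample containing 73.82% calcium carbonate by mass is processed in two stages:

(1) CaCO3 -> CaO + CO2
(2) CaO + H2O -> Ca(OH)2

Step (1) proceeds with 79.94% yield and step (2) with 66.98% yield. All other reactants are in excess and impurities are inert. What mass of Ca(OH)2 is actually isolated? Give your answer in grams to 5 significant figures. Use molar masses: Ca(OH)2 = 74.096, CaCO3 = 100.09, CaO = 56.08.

131.74 g

Pure CaCO3 = 450.24 × 0.7382 = 332.367 g.
n(CaCO3) = 332.367 / 100.09 = 3.32068 mol.
Step 1 (CaCO3:CaO = 1:1): theoretical n(CaO) = 3.32068 mol; at 79.94% yield, n(CaO) = 2.65455 mol.
Step 2 (CaO:Ca(OH)2 = 1:1): theoretical n(Ca(OH)2) = 2.65455 mol, so theoretical mass = 2.65455 × 74.096 = 196.692 g.
At 66.98% yield, actual mass of Ca(OH)2 = 196.692 × 0.6698 = 131.744 g.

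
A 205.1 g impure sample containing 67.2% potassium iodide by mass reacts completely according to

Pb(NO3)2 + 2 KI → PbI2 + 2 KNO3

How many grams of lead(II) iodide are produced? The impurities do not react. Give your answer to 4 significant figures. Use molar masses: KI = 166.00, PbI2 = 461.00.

191.4 g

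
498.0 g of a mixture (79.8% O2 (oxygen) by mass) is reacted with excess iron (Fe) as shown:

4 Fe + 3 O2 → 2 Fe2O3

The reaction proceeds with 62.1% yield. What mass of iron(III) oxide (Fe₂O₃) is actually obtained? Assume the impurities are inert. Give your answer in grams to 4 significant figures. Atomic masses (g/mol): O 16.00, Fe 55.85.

Pure O2 available = 498.0 g × 0.798 = 397.40 g.
M(O2) = 2(16.00) = 32.00 g/mol.
M(Fe2O3) = 2(55.85) + 3(16.00) = 159.70 g/mol.
n(O2) = 397.40 g / 32.00 g/mol = 12.419 mol.
From the equation the O2:Fe2O3 mole ratio is 3:2, so n(Fe2O3) = 12.419 × 2/3 = 8.2792 mol.
Mass of Fe2O3 = 8.2792 mol × 159.70 g/mol = 1322.2 g.
Actual mass collected = 1322.2 g × 0.621 = 821.08 g.

821.1 g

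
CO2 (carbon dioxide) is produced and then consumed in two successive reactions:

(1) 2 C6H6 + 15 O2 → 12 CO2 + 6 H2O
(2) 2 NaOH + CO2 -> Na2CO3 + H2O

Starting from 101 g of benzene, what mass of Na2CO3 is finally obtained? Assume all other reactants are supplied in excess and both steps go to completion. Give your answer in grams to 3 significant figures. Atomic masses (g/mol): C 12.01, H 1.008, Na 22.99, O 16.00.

M(C6H6) = 6(12.01) + 6(1.008) = 78.108 g/mol.
M(Na2CO3) = 2(22.99) + 12.01 + 3(16.00) = 105.99 g/mol.
n(C6H6) = 101.0 / 78.108 = 1.293 mol.
Step 1 gives a 2:12 ratio of C6H6 to CO2, so n(CO2) = 7.758 mol.
In step 2 the CO2:Na2CO3 ratio is 1:1, so n(Na2CO3) = 7.758 mol.
Mass of Na2CO3 = 7.758 × 105.99 = 822.3 g.

822 g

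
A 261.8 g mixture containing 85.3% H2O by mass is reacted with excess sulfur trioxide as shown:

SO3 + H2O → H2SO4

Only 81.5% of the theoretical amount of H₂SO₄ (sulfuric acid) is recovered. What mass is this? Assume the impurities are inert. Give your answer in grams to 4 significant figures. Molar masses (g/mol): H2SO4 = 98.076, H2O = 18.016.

990.8 g

Pure H2O available = 261.8 g × 0.853 = 223.32 g.
n(H2O) = 223.32 g / 18.016 g/mol = 12.395 mol.
From the equation the H2O:H2SO4 mole ratio is 1:1, so n(H2SO4) = 12.395 × 1/1 = 12.395 mol.
Mass of H2SO4 = 12.395 mol × 98.076 g/mol = 1215.7 g.
Actual mass collected = 1215.7 g × 0.815 = 990.79 g.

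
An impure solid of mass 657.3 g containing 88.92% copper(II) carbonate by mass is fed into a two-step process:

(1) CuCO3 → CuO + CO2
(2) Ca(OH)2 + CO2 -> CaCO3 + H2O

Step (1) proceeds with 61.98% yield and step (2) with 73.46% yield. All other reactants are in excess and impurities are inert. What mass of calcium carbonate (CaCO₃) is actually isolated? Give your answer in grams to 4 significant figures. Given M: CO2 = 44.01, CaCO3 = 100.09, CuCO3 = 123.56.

215.6 g

Pure CuCO3 = 657.3 × 0.8892 = 584.47 g.
n(CuCO3) = 584.47 / 123.56 = 4.7303 mol.
Step 1 (CuCO3:CO2 = 1:1): theoretical n(CO2) = 4.7303 mol; at 61.98% yield, n(CO2) = 2.9318 mol.
Step 2 (CO2:CaCO3 = 1:1): theoretical n(CaCO3) = 2.9318 mol, so theoretical mass = 2.9318 × 100.09 = 293.45 g.
At 73.46% yield, actual mass of CaCO3 = 293.45 × 0.7346 = 215.57 g.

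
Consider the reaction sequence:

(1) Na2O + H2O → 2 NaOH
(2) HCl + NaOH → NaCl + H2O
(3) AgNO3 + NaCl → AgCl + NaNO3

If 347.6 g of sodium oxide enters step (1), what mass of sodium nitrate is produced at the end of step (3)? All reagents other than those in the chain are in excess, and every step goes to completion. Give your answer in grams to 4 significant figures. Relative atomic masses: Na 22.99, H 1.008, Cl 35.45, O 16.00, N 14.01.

M(Na2O) = 2(22.99) + 16.00 = 61.98 g/mol.
M(NaNO3) = 22.99 + 14.01 + 3(16.00) = 85.00 g/mol.
n(Na2O) = 347.6 / 61.98 = 5.6083 mol.
Reaction (1): Na2O→NaOH ratio 1:2 ⇒ n(NaOH) = 11.217 mol.
Reaction (2): NaOH→NaCl ratio 1:1 ⇒ n(NaCl) = 11.217 mol.
Reaction (3): NaCl→NaNO3 ratio 1:1 ⇒ n(NaNO3) = 11.217 mol.
Mass of NaNO3 = 11.217 × 85.00 = 953.40 g.

953.4 g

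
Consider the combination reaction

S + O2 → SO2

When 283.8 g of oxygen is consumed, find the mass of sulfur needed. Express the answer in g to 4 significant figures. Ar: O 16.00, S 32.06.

284.3 g

M(O2) = 2(16.00) = 32.00 g/mol.
M(S) = 32.06 g/mol.
n(O2) = 283.80 g / 32.00 g/mol = 8.8688 mol.
From the equation the O2:S mole ratio is 1:1, so n(S) = 8.8688 × 1/1 = 8.8688 mol.
Mass of S = 8.8688 mol × 32.06 g/mol = 284.33 g.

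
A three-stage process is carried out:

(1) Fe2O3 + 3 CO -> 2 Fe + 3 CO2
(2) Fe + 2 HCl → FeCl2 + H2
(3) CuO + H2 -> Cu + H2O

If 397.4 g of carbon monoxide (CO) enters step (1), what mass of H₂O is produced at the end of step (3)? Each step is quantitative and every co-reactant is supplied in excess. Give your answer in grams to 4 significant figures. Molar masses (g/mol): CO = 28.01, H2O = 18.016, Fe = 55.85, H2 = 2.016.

n(CO) = 397.4 / 28.01 = 14.188 mol.
Reaction (1): CO→Fe ratio 3:2 ⇒ n(Fe) = 9.4585 mol.
Reaction (2): Fe→H2 ratio 1:1 ⇒ n(H2) = 9.4585 mol.
Reaction (3): H2→H2O ratio 1:1 ⇒ n(H2O) = 9.4585 mol.
Mass of H2O = 9.4585 × 18.016 = 170.40 g.

170.4 g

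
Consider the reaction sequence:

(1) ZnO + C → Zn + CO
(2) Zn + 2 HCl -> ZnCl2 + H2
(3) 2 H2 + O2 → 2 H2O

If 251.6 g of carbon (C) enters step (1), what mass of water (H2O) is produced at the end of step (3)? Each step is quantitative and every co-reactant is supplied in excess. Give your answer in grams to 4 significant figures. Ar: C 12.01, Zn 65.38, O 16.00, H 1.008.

377.4 g

M(C) = 12.01 g/mol.
M(H2O) = 2(1.008) + 16.00 = 18.016 g/mol.
n(C) = 251.6 / 12.01 = 20.949 mol.
Reaction (1): C→Zn ratio 1:1 ⇒ n(Zn) = 20.949 mol.
Reaction (2): Zn→H2 ratio 1:1 ⇒ n(H2) = 20.949 mol.
Reaction (3): H2→H2O ratio 2:2 ⇒ n(H2O) = 20.949 mol.
Mass of H2O = 20.949 × 18.016 = 377.42 g.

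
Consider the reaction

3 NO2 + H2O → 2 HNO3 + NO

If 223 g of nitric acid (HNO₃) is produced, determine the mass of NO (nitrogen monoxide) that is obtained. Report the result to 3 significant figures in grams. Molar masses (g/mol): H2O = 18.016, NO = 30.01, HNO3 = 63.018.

n(HNO3) = 223.0 g / 63.018 g/mol = 3.539 mol.
From the equation the HNO3:NO mole ratio is 2:1, so n(NO) = 3.539 × 1/2 = 1.769 mol.
Mass of NO = 1.769 mol × 30.01 g/mol = 53.10 g.

53.1 g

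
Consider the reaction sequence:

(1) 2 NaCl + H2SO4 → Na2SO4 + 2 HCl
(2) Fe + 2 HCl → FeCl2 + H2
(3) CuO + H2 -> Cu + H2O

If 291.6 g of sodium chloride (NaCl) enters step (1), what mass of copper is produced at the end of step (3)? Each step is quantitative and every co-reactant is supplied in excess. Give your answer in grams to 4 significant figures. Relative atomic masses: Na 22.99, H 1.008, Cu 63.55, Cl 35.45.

158.5 g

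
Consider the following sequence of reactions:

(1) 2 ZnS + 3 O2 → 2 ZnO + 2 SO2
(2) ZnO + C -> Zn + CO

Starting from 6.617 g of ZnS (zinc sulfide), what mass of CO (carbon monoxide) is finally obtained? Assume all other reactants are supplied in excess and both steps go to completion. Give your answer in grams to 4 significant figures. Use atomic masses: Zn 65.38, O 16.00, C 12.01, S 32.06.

1.902 g

M(ZnS) = 65.38 + 32.06 = 97.44 g/mol.
M(CO) = 12.01 + 16.00 = 28.01 g/mol.
n(ZnS) = 6.6170 / 97.44 = 0.067908 mol.
Step 1 gives a 2:2 ratio of ZnS to ZnO, so n(ZnO) = 0.067908 mol.
In step 2 the ZnO:CO ratio is 1:1, so n(CO) = 0.067908 mol.
Mass of CO = 0.067908 × 28.01 = 1.9021 g.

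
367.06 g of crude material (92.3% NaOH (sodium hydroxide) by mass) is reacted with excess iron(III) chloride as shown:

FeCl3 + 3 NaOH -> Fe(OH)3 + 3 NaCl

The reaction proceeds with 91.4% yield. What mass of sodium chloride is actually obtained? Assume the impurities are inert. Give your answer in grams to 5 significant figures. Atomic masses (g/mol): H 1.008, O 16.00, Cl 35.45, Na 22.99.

Pure NaOH available = 367.06 g × 0.923 = 338.796 g.
M(NaOH) = 22.99 + 16.00 + 1.008 = 39.998 g/mol.
M(NaCl) = 22.99 + 35.45 = 58.44 g/mol.
n(NaOH) = 338.796 g / 39.998 g/mol = 8.47033 mol.
From the equation the NaOH:NaCl mole ratio is 3:3, so n(NaCl) = 8.47033 × 3/3 = 8.47033 mol.
Mass of NaCl = 8.47033 mol × 58.44 g/mol = 495.006 g.
Actual mass collected = 495.006 g × 0.914 = 452.436 g.

452.44 g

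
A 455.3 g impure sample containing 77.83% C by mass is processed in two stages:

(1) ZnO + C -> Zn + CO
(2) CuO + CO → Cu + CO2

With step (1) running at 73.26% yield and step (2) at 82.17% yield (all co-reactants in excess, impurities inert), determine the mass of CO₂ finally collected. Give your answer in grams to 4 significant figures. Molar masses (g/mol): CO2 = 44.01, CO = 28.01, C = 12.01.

781.7 g

Pure C = 455.3 × 0.7783 = 354.36 g.
n(C) = 354.36 / 12.01 = 29.505 mol.
Step 1 (C:CO = 1:1): theoretical n(CO) = 29.505 mol; at 73.26% yield, n(CO) = 21.616 mol.
Step 2 (CO:CO2 = 1:1): theoretical n(CO2) = 21.616 mol, so theoretical mass = 21.616 × 44.01 = 951.31 g.
At 82.17% yield, actual mass of CO2 = 951.31 × 0.8217 = 781.69 g.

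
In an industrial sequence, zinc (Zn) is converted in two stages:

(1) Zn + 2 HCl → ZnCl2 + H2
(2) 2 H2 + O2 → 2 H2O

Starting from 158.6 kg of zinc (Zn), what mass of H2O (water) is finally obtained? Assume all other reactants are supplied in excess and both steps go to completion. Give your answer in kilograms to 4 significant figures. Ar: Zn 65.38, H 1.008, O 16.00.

43.70 kg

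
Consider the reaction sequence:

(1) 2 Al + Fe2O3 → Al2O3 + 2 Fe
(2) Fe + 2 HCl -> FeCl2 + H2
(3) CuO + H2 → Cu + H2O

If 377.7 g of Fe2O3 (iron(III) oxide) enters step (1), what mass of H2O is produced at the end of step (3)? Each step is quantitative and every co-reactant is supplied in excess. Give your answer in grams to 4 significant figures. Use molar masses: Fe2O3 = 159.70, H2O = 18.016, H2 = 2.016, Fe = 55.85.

85.22 g

n(Fe2O3) = 377.7 / 159.70 = 2.3651 mol.
Reaction (1): Fe2O3→Fe ratio 1:2 ⇒ n(Fe) = 4.7301 mol.
Reaction (2): Fe→H2 ratio 1:1 ⇒ n(H2) = 4.7301 mol.
Reaction (3): H2→H2O ratio 1:1 ⇒ n(H2O) = 4.7301 mol.
Mass of H2O = 4.7301 × 18.016 = 85.218 g.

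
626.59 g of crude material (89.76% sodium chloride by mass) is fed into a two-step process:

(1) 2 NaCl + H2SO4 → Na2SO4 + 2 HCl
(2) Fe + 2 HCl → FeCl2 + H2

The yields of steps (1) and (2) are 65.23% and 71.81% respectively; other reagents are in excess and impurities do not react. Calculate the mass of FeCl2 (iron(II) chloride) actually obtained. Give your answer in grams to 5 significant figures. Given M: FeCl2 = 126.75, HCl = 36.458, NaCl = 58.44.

285.70 g

Pure NaCl = 626.59 × 0.8976 = 562.427 g.
n(NaCl) = 562.427 / 58.44 = 9.62401 mol.
Step 1 (NaCl:HCl = 2:2): theoretical n(HCl) = 9.62401 mol; at 65.23% yield, n(HCl) = 6.27774 mol.
Step 2 (HCl:FeCl2 = 2:1): theoretical n(FeCl2) = 3.13887 mol, so theoretical mass = 3.13887 × 126.75 = 397.852 g.
At 71.81% yield, actual mass of FeCl2 = 397.852 × 0.7181 = 285.697 g.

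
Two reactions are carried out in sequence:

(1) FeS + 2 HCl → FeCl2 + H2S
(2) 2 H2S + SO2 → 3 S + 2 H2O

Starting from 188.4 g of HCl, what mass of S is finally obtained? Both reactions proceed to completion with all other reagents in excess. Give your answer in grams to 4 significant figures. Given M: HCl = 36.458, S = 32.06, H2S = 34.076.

124.3 g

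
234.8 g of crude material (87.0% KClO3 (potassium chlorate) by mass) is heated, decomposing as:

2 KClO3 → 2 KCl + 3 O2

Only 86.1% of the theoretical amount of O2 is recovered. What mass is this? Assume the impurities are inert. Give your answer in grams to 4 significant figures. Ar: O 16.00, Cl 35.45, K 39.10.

Pure KClO3 available = 234.8 g × 0.870 = 204.28 g.
M(KClO3) = 39.10 + 35.45 + 3(16.00) = 122.55 g/mol.
M(O2) = 2(16.00) = 32.00 g/mol.
n(KClO3) = 204.28 g / 122.55 g/mol = 1.6669 mol.
From the equation the KClO3:O2 mole ratio is 2:3, so n(O2) = 1.6669 × 3/2 = 2.5003 mol.
Mass of O2 = 2.5003 mol × 32.00 g/mol = 80.010 g.
Actual mass collected = 80.010 g × 0.861 = 68.889 g.

68.89 g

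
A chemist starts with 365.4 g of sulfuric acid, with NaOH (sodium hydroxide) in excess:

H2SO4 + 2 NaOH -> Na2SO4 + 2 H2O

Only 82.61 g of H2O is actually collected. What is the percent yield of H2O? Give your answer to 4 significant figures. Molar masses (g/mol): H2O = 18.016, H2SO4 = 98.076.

61.54 %

n(H2SO4) = 365.40 g / 98.076 g/mol = 3.7257 mol.
From the equation the H2SO4:H2O mole ratio is 1:2, so n(H2O) = 3.7257 × 2/1 = 7.4514 mol.
Mass of H2O = 7.4514 mol × 18.016 g/mol = 134.24 g.
This is the theoretical yield. Percent yield = 82.61 g / 134.24 g × 100% = 61.537%.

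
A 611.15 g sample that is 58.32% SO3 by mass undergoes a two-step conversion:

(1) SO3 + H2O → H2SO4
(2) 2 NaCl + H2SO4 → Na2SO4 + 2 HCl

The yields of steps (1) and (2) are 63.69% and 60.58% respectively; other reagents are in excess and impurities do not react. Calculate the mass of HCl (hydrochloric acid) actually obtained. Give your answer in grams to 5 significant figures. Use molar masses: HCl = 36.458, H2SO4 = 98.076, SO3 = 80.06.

Pure SO3 = 611.15 × 0.5832 = 356.423 g.
n(SO3) = 356.423 / 80.06 = 4.45194 mol.
Step 1 (SO3:H2SO4 = 1:1): theoretical n(H2SO4) = 4.45194 mol; at 63.69% yield, n(H2SO4) = 2.83544 mol.
Step 2 (H2SO4:HCl = 1:2): theoretical n(HCl) = 5.67089 mol, so theoretical mass = 5.67089 × 36.458 = 206.749 g.
At 60.58% yield, actual mass of HCl = 206.749 × 0.6058 = 125.249 g.

125.25 g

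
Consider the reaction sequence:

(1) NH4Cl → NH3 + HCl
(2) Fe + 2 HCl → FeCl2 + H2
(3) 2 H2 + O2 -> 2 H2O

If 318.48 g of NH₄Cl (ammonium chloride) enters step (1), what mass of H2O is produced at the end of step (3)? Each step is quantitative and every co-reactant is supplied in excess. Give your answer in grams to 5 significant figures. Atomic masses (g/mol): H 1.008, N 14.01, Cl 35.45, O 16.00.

53.632 g

M(NH4Cl) = 14.01 + 4(1.008) + 35.45 = 53.492 g/mol.
M(H2O) = 2(1.008) + 16.00 = 18.016 g/mol.
n(NH4Cl) = 318.48 / 53.492 = 5.95379 mol.
Reaction (1): NH4Cl→HCl ratio 1:1 ⇒ n(HCl) = 5.95379 mol.
Reaction (2): HCl→H2 ratio 2:1 ⇒ n(H2) = 2.97689 mol.
Reaction (3): H2→H2O ratio 2:2 ⇒ n(H2O) = 2.97689 mol.
Mass of H2O = 2.97689 × 18.016 = 53.6317 g.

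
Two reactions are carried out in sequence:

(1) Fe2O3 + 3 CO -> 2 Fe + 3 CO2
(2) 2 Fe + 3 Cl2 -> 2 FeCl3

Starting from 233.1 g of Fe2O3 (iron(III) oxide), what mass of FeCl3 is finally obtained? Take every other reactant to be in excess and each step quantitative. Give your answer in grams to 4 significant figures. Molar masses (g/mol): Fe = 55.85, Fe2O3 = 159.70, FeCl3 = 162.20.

473.5 g

n(Fe2O3) = 233.10 / 159.70 = 1.4596 mol.
Step 1 gives a 1:2 ratio of Fe2O3 to Fe, so n(Fe) = 2.9192 mol.
In step 2 the Fe:FeCl3 ratio is 2:2, so n(FeCl3) = 2.9192 mol.
Mass of FeCl3 = 2.9192 × 162.20 = 473.50 g.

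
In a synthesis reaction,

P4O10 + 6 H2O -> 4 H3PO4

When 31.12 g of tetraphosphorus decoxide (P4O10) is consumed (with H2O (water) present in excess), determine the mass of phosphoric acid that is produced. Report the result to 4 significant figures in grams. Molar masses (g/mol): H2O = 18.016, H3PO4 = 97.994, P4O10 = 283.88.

42.97 g

n(P4O10) = 31.120 g / 283.88 g/mol = 0.10962 mol.
From the equation the P4O10:H3PO4 mole ratio is 1:4, so n(H3PO4) = 0.10962 × 4/1 = 0.43850 mol.
Mass of H3PO4 = 0.43850 mol × 97.994 g/mol = 42.970 g.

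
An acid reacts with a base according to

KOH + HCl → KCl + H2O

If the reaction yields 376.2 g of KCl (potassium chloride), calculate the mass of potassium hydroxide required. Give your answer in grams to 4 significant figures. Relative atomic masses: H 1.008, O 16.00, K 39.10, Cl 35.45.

M(KCl) = 39.10 + 35.45 = 74.55 g/mol.
M(KOH) = 39.10 + 16.00 + 1.008 = 56.108 g/mol.
n(KCl) = 376.20 g / 74.55 g/mol = 5.0463 mol.
From the equation the KCl:KOH mole ratio is 1:1, so n(KOH) = 5.0463 × 1/1 = 5.0463 mol.
Mass of KOH = 5.0463 mol × 56.108 g/mol = 283.14 g.

283.1 g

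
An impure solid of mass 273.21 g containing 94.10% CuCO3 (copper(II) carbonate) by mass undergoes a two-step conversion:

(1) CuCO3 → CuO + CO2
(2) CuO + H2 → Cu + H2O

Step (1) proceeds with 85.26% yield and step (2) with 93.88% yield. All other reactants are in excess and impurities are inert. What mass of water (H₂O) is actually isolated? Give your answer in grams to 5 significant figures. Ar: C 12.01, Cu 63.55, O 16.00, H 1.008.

Pure CuCO3 = 273.21 × 0.9410 = 257.091 g.
M(CuCO3) = 63.55 + 12.01 + 3(16.00) = 123.56 g/mol.
M(H2O) = 2(1.008) + 16.00 = 18.016 g/mol.
n(CuCO3) = 257.091 / 123.56 = 2.08069 mol.
Step 1 (CuCO3:CuO = 1:1): theoretical n(CuO) = 2.08069 mol; at 85.26% yield, n(CuO) = 1.77400 mol.
Step 2 (CuO:H2O = 1:1): theoretical n(H2O) = 1.77400 mol, so theoretical mass = 1.77400 × 18.016 = 31.9604 g.
At 93.88% yield, actual mass of H2O = 31.9604 × 0.9388 = 30.0044 g.

30.004 g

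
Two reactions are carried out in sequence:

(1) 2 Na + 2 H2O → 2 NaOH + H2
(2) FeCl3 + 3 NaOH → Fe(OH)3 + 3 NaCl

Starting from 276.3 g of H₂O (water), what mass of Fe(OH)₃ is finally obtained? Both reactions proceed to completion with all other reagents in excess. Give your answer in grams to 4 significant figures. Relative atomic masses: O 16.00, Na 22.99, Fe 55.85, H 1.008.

546.4 g

M(H2O) = 2(1.008) + 16.00 = 18.016 g/mol.
M(Fe(OH)3) = 55.85 + 3(16.00) + 3(1.008) = 106.874 g/mol.
n(H2O) = 276.30 / 18.016 = 15.336 mol.
Step 1 gives a 2:2 ratio of H2O to NaOH, so n(NaOH) = 15.336 mol.
In step 2 the NaOH:Fe(OH)3 ratio is 3:1, so n(Fe(OH)3) = 5.1121 mol.
Mass of Fe(OH)3 = 5.1121 × 106.874 = 546.35 g.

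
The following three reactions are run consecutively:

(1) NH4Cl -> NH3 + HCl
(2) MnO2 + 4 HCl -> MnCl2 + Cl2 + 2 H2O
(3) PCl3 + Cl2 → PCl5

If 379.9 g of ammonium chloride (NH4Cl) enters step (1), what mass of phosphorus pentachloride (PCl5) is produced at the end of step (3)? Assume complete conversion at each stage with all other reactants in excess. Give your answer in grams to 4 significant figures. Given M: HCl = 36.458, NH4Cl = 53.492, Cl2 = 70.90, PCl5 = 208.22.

369.7 g

n(NH4Cl) = 379.9 / 53.492 = 7.1020 mol.
Reaction (1): NH4Cl→HCl ratio 1:1 ⇒ n(HCl) = 7.1020 mol.
Reaction (2): HCl→Cl2 ratio 4:1 ⇒ n(Cl2) = 1.7755 mol.
Reaction (3): Cl2→PCl5 ratio 1:1 ⇒ n(PCl5) = 1.7755 mol.
Mass of PCl5 = 1.7755 × 208.22 = 369.69 g.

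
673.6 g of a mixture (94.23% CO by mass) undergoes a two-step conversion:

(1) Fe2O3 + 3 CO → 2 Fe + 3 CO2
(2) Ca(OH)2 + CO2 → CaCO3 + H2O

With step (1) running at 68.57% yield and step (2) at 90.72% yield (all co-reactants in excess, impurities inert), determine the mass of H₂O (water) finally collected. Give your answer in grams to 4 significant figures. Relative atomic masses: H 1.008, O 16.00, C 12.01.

254.0 g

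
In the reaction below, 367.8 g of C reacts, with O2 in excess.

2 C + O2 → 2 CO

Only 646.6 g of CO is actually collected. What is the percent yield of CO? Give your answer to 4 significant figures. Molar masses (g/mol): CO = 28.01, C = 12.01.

n(C) = 367.80 g / 12.01 g/mol = 30.624 mol.
From the equation the C:CO mole ratio is 2:2, so n(CO) = 30.624 × 2/2 = 30.624 mol.
Mass of CO = 30.624 mol × 28.01 g/mol = 857.79 g.
This is the theoretical yield. Percent yield = 646.6 g / 857.79 g × 100% = 75.380%.

75.38 %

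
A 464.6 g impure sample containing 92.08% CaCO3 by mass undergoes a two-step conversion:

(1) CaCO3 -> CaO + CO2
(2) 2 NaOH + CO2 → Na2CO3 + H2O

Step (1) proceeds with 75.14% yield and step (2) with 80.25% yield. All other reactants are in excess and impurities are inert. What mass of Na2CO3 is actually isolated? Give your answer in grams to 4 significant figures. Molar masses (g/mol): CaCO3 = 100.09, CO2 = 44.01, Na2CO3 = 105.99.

Pure CaCO3 = 464.6 × 0.9208 = 427.80 g.
n(CaCO3) = 427.80 / 100.09 = 4.2742 mol.
Step 1 (CaCO3:CO2 = 1:1): theoretical n(CO2) = 4.2742 mol; at 75.14% yield, n(CO2) = 3.2116 mol.
Step 2 (CO2:Na2CO3 = 1:1): theoretical n(Na2CO3) = 3.2116 mol, so theoretical mass = 3.2116 × 105.99 = 340.40 g.
At 80.25% yield, actual mass of Na2CO3 = 340.40 × 0.8025 = 273.17 g.

273.2 g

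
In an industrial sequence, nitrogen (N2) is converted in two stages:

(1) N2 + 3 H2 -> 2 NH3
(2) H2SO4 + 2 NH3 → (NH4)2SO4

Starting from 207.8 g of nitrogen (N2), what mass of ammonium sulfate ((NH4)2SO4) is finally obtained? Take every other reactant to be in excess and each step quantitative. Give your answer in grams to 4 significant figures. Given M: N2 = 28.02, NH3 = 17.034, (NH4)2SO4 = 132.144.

980.0 g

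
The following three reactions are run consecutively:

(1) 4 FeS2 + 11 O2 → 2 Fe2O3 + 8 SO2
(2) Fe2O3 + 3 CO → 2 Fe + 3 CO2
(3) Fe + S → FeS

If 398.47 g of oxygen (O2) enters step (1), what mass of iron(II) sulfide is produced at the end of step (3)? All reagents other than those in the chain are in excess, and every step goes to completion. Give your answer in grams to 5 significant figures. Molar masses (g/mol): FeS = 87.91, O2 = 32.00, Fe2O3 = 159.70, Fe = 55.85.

n(O2) = 398.47 / 32.00 = 12.4522 mol.
Reaction (1): O2→Fe2O3 ratio 11:2 ⇒ n(Fe2O3) = 2.26403 mol.
Reaction (2): Fe2O3→Fe ratio 1:2 ⇒ n(Fe) = 4.52807 mol.
Reaction (3): Fe→FeS ratio 1:1 ⇒ n(FeS) = 4.52807 mol.
Mass of FeS = 4.52807 × 87.91 = 398.062 g.

398.06 g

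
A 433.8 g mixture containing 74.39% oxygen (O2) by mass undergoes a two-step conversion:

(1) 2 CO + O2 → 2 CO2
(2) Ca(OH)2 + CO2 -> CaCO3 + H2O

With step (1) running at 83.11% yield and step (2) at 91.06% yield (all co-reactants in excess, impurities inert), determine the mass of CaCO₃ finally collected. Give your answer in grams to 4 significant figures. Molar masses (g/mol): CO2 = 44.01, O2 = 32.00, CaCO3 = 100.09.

Pure O2 = 433.8 × 0.7439 = 322.70 g.
n(O2) = 322.70 / 32.00 = 10.084 mol.
Step 1 (O2:CO2 = 1:2): theoretical n(CO2) = 20.169 mol; at 83.11% yield, n(CO2) = 16.762 mol.
Step 2 (CO2:CaCO3 = 1:1): theoretical n(CaCO3) = 16.762 mol, so theoretical mass = 16.762 × 100.09 = 1677.8 g.
At 91.06% yield, actual mass of CaCO3 = 1677.8 × 0.9106 = 1527.8 g.

1528 g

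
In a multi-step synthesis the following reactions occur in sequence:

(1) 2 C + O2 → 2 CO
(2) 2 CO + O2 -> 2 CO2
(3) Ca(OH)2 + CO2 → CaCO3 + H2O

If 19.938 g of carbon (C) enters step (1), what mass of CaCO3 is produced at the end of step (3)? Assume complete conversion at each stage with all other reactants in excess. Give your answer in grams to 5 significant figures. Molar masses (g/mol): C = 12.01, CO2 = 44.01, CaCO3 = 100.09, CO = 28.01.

166.16 g

n(C) = 19.938 / 12.01 = 1.66012 mol.
Reaction (1): C→CO ratio 2:2 ⇒ n(CO) = 1.66012 mol.
Reaction (2): CO→CO2 ratio 2:2 ⇒ n(CO2) = 1.66012 mol.
Reaction (3): CO2→CaCO3 ratio 1:1 ⇒ n(CaCO3) = 1.66012 mol.
Mass of CaCO3 = 1.66012 × 100.09 = 166.161 g.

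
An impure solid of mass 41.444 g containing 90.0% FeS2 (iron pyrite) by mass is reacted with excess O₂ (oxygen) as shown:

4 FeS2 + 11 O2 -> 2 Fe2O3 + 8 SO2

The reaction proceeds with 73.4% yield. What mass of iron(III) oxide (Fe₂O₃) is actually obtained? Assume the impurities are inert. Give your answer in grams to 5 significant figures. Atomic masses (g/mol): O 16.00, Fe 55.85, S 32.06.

Pure FeS2 available = 41.444 g × 0.900 = 37.2996 g.
M(FeS2) = 55.85 + 2(32.06) = 119.97 g/mol.
M(Fe2O3) = 2(55.85) + 3(16.00) = 159.70 g/mol.
n(FeS2) = 37.2996 g / 119.97 g/mol = 0.310908 mol.
From the equation the FeS2:Fe2O3 mole ratio is 4:2, so n(Fe2O3) = 0.310908 × 2/4 = 0.155454 mol.
Mass of Fe2O3 = 0.155454 mol × 159.70 g/mol = 24.8260 g.
Actual mass collected = 24.8260 g × 0.734 = 18.2223 g.

18.222 g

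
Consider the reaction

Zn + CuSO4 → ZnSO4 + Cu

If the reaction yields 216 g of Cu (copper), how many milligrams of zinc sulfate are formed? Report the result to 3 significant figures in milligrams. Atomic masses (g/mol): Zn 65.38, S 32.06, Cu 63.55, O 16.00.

M(Cu) = 63.55 g/mol.
M(ZnSO4) = 65.38 + 32.06 + 4(16.00) = 161.44 g/mol.
n(Cu) = 216.0 g / 63.55 g/mol = 3.399 mol.
From the equation the Cu:ZnSO4 mole ratio is 1:1, so n(ZnSO4) = 3.399 × 1/1 = 3.399 mol.
Mass of ZnSO4 = 3.399 mol × 161.44 g/mol = 548.7 g.
Converting to mg: 548.7 g = 549000 mg.

549000 mg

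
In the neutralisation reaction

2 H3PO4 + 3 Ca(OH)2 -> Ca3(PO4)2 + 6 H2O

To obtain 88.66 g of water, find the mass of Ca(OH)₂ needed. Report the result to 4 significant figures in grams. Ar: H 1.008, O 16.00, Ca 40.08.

182.3 g

M(H2O) = 2(1.008) + 16.00 = 18.016 g/mol.
M(Ca(OH)2) = 40.08 + 2(16.00) + 2(1.008) = 74.096 g/mol.
n(H2O) = 88.660 g / 18.016 g/mol = 4.9212 mol.
From the equation the H2O:Ca(OH)2 mole ratio is 6:3, so n(Ca(OH)2) = 4.9212 × 3/6 = 2.4606 mol.
Mass of Ca(OH)2 = 2.4606 mol × 74.096 g/mol = 182.32 g.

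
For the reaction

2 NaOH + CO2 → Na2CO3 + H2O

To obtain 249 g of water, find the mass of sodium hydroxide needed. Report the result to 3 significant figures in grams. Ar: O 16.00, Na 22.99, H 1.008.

1110 g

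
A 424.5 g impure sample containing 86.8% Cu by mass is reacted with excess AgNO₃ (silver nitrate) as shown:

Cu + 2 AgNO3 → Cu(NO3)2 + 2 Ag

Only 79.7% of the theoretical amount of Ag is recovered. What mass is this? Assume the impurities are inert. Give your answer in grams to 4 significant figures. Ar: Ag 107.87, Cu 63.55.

Pure Cu available = 424.5 g × 0.868 = 368.47 g.
M(Cu) = 63.55 g/mol.
M(Ag) = 107.87 g/mol.
n(Cu) = 368.47 g / 63.55 g/mol = 5.7980 mol.
From the equation the Cu:Ag mole ratio is 1:2, so n(Ag) = 5.7980 × 2/1 = 11.596 mol.
Mass of Ag = 11.596 mol × 107.87 g/mol = 1250.9 g.
Actual mass collected = 1250.9 g × 0.797 = 996.94 g.

996.9 g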